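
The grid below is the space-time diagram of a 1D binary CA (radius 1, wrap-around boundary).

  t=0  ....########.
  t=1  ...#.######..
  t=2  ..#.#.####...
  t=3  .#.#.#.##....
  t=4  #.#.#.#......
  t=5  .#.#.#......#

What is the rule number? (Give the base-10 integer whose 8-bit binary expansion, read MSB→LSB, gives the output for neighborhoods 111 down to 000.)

162

  [7] ### => #  t=0,i=5
  [6] ##. => .  t=0,i=11
  [5] #.# => #  t=1,i=4
  [4] #.. => .  t=0,i=12
  [3] .## => .  t=0,i=4
  [2] .#. => .  t=1,i=3
  [1] ..# => #  t=0,i=3
  [0] ... => .  t=0,i=0
  bits 10100010 = 162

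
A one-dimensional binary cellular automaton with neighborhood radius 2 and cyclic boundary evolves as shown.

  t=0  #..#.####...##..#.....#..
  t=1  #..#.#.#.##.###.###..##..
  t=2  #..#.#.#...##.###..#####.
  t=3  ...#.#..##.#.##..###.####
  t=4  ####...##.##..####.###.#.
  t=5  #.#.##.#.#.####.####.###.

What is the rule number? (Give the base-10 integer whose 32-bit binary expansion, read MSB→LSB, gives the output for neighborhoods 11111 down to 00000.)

  [31] ##### => #  t=2,i=21
  [30] ####. => #  t=0,i=7
  [29] ###.# => #  t=1,i=14
  [28] ###.. => .  t=0,i=8
  [27] ##.## => #  t=1,i=11
  [26] ##.#. => #  t=2,i=24
  [25] ##..# => #  t=0,i=14
  [24] ##... => #  t=0,i=9
  [23] #.### => #  t=0,i=5
  [22] #.##. => .  t=1,i=9
  [21] #.#.# => #  t=1,i=5
  [20] #.#.. => .  t=2,i=0
  [19] #..## => #  t=1,i=20
  [18] #..#. => .  t=0,i=2
  [17] #...# => #  t=0,i=10
  [16] #.... => #  t=0,i=18
  [15] .#### => .  t=0,i=6
  [14] .###. => .  t=1,i=13
  [13] .##.# => .  t=1,i=10
  [12] .##.. => #  t=0,i=13
  [11] .#.## => .  t=0,i=4
  [10] .#.#. => .  t=1,i=4
  [9] .#..# => .  t=0,i=1
  [8] .#... => #  t=0,i=17
  [7] ..### => #  t=2,i=19
  [6] ..##. => #  t=0,i=12
  [5] ..#.# => #  t=0,i=3
  [4] ..#.. => #  t=0,i=0
  [3] ...## => .  t=0,i=11
  [2] ...#. => #  t=0,i=21
  [1] ....# => .  t=0,i=20
  [0] ..... => .  t=0,i=19
  bits 11101111101010110001000111110100 = 4020965876

4020965876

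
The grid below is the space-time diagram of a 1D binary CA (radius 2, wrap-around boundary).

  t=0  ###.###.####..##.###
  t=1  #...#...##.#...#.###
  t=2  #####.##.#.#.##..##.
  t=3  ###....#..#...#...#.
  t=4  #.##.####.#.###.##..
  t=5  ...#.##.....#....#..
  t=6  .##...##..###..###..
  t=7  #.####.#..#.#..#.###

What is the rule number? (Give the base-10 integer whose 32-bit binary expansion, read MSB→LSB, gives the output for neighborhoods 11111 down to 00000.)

  [31] ##### => #  t=0,i=0
  [30] ####. => .  t=0,i=1
  [29] ###.# => .  t=0,i=2
  [28] ###.. => #  t=0,i=11
  [27] ##.## => .  t=0,i=3
  [26] ##.#. => .  t=1,i=10
  [25] ##..# => .  t=0,i=12
  [24] ##... => #  t=1,i=1
  [23] #.### => #  t=0,i=4
  [22] #.##. => .  t=2,i=6
  [21] #.#.# => .  t=2,i=9
  [20] #.#.. => #  t=1,i=11
  [19] #..## => .  t=0,i=13
  [18] #..#. => .  t=3,i=9
  [17] #...# => #  t=1,i=2
  [16] #.... => .  t=3,i=4
  [15] .#### => #  t=0,i=9
  [14] .###. => .  t=0,i=5
  [13] .##.# => #  t=0,i=15
  [12] .##.. => #  t=2,i=14
  [11] .#.## => .  t=1,i=16
  [10] .#.#. => #  t=2,i=10
  [9] .#..# => #  t=3,i=8
  [8] .#... => .  t=1,i=5
  [7] ..### => #  t=6,i=10
  [6] ..##. => .  t=0,i=14
  [5] ..#.# => .  t=1,i=15
  [4] ..#.. => #  t=1,i=4
  [3] ...## => #  t=1,i=7
  [2] ...#. => #  t=1,i=3
  [1] ....# => #  t=3,i=5
  [0] ..... => .  t=5,i=0
  bits 10010001100100101011011010011110 = 2442311326

2442311326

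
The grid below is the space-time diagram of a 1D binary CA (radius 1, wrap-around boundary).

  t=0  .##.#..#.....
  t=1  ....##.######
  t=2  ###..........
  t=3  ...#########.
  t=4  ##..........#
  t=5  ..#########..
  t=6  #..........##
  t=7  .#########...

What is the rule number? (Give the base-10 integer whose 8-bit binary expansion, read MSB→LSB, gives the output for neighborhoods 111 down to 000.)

21

  nb ###: next=.  (t=1,i=8, bit7=0)
  nb ##.: next=.  (t=0,i=2, bit6=0)
  nb #.#: next=.  (t=0,i=3, bit5=0)
  nb #..: next=#  (t=0,i=5, bit4=1)
  nb .##: next=.  (t=0,i=1, bit3=0)
  nb .#.: next=#  (t=0,i=4, bit2=1)
  nb ..#: next=.  (t=0,i=0, bit1=0)
  nb ...: next=#  (t=0,i=9, bit0=1)
  bits 00010101 = 21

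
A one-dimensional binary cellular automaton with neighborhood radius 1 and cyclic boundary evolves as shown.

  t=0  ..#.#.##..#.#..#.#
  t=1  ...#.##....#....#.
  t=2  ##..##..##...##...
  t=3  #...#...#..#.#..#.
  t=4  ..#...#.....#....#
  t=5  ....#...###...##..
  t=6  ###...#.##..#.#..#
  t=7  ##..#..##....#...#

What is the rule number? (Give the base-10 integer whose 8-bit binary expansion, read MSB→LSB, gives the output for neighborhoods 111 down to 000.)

  [7] ### => #  t=5,i=9
  [6] ##. => .  t=0,i=7
  [5] #.# => #  t=0,i=3
  [4] #.. => .  t=0,i=0
  [3] .## => #  t=0,i=6
  [2] .#. => .  t=0,i=2
  [1] ..# => .  t=0,i=1
  [0] ... => #  t=1,i=0
  bits 10101001 = 169

169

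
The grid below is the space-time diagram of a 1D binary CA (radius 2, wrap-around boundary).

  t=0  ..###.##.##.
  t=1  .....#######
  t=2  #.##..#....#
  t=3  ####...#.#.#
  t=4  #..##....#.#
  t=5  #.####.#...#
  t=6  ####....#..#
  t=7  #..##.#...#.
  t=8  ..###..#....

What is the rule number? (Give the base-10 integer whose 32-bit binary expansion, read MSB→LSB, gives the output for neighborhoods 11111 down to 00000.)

434680131

  #####|.  b31=0 t=1,i=7
  ####.|.  b30=0 t=1,i=10
  ###.#|.  b29=0 t=0,i=4
  ###..|#  b28=1 t=1,i=11
  ##.##|#  b27=1 t=0,i=5
  ##.#.|.  b26=0 t=5,i=6
  ##..#|.  b25=0 t=2,i=4
  ##...|#  b24=1 t=0,i=11
  #.###|#  b23=1 t=3,i=11
  #.##.|#  b22=1 t=0,i=6
  #.#.#|#  b21=1 t=3,i=9
  #.#..|.  b20=0 t=5,i=7
  #..##|#  b19=1 t=4,i=2
  #..#.|.  b18=0 t=2,i=5
  #...#|.  b17=0 t=0,i=0
  #....|.  b16=0 t=1,i=1
  .####|#  b15=1 t=1,i=6
  .###.|.  b14=0 t=0,i=3
  .##.#|#  b13=1 t=0,i=7
  .##..|#  b12=1 t=0,i=10
  .#.##|.  b11=0 t=3,i=10
  .#.#.|.  b10=0 t=3,i=8
  .#..#|.  b9=0 t=6,i=9
  .#...|#  b8=1 t=2,i=7
  ..###|.  b7=0 t=0,i=2
  ..##.|#  b6=1 t=2,i=11
  ..#.#|.  b5=0 t=3,i=7
  ..#..|.  b4=0 t=2,i=6
  ...##|.  b3=0 t=0,i=1
  ...#.|.  b2=0 t=3,i=6
  ....#|#  b1=1 t=1,i=3
  .....|#  b0=1 t=1,i=2
  bits 00011001111010001011000101000011 = 434680131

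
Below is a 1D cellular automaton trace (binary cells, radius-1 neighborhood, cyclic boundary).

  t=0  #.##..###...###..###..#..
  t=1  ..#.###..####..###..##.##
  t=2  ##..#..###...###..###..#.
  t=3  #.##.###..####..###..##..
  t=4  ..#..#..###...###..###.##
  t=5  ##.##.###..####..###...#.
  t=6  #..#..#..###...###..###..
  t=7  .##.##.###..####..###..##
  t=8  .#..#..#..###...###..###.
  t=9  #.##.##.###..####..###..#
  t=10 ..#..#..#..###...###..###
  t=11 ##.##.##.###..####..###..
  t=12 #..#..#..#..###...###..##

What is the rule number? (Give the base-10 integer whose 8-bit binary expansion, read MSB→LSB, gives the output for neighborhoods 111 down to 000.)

27

  ###|.  b7=0 t=0,i=7
  ##.|.  b6=0 t=0,i=3
  #.#|.  b5=0 t=0,i=1
  #..|#  b4=1 t=0,i=4
  .##|#  b3=1 t=0,i=2
  .#.|.  b2=0 t=0,i=0
  ..#|#  b1=1 t=0,i=5
  ...|#  b0=1 t=0,i=10
  bits 00011011 = 27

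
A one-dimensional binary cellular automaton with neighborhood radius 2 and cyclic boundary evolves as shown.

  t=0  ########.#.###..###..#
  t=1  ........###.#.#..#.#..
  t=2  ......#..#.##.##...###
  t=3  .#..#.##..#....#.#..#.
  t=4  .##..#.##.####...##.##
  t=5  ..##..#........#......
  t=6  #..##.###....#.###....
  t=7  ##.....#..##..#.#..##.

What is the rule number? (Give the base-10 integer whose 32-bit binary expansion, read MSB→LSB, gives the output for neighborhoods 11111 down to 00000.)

  ##### -> .   bit 31 = 0  t=0,i=1
  ####. -> .   bit 30 = 0  t=0,i=6
  ###.# -> .   bit 29 = 0  t=0,i=7
  ###.. -> .   bit 28 = 0  t=0,i=13
  ##.## -> .   bit 27 = 0  t=2,i=13
  ##.#. -> #   bit 26 = 1  t=0,i=8
  ##..# -> #   bit 25 = 1  t=0,i=14
  ##... -> .   bit 24 = 0  t=2,i=0
  #.### -> .   bit 23 = 0  t=0,i=11
  #.##. -> .   bit 22 = 0  t=2,i=11
  #.#.# -> #   bit 21 = 1  t=0,i=9
  #.#.. -> #   bit 20 = 1  t=1,i=14
  #..## -> .   bit 19 = 0  t=0,i=15
  #..#. -> .   bit 18 = 0  t=1,i=16
  #...# -> #   bit 17 = 1  t=2,i=17
  #.... -> #   bit 16 = 1  t=1,i=21
  .#### -> .   bit 15 = 0  t=0,i=0
  .###. -> #   bit 14 = 1  t=0,i=12
  .##.# -> .   bit 13 = 0  t=2,i=12
  .##.. -> #   bit 12 = 1  t=2,i=15
  .#.## -> #   bit 11 = 1  t=0,i=10
  .#.#. -> .   bit 10 = 0  t=1,i=13
  .#..# -> #   bit 9 = 1  t=1,i=15
  .#... -> #   bit 8 = 1  t=1,i=20
  ..### -> .   bit 7 = 0  t=0,i=16
  ..##. -> .   bit 6 = 0  t=4,i=17
  ..#.# -> .   bit 5 = 0  t=1,i=17
  ..#.. -> #   bit 4 = 1  t=2,i=6
  ...## -> .   bit 3 = 0  t=1,i=7
  ...#. -> .   bit 2 = 0  t=2,i=5
  ....# -> #   bit 1 = 1  t=1,i=6
  ..... -> .   bit 0 = 0  t=1,i=0
  bits 00000110001100110101101100010010 = 104028946

104028946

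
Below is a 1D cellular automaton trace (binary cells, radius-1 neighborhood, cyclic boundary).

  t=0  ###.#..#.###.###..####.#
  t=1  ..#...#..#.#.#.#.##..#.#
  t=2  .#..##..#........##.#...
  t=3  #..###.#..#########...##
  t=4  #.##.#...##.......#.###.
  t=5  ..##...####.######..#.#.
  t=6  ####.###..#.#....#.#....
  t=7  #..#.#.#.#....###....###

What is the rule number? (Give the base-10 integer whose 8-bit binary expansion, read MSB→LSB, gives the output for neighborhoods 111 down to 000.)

  ### -> .   bit 7 = 0  t=0,i=0
  ##. -> #   bit 6 = 1  t=0,i=2
  #.# -> .   bit 5 = 0  t=0,i=3
  #.. -> .   bit 4 = 0  t=0,i=5
  .## -> #   bit 3 = 1  t=0,i=9
  .#. -> .   bit 2 = 0  t=0,i=4
  ..# -> #   bit 1 = 1  t=0,i=6
  ... -> #   bit 0 = 1  t=1,i=4
  bits 01001011 = 75

75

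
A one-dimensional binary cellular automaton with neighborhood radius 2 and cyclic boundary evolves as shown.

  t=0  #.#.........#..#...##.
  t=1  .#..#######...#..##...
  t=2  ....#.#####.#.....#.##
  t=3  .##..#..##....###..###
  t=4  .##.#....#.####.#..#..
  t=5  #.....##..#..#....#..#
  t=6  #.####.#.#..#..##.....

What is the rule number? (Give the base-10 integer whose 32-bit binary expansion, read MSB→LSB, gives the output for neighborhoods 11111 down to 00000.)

3494321291

  ##### -> #   bit 31 = 1  t=1,i=6
  ####. -> #   bit 30 = 1  t=1,i=9
  ###.# -> .   bit 29 = 0  t=2,i=10
  ###.. -> #   bit 28 = 1  t=1,i=10
  ##.## -> .   bit 27 = 0  t=3,i=0
  ##.#. -> .   bit 26 = 0  t=0,i=21
  ##..# -> .   bit 25 = 0  t=3,i=3
  ##... -> .   bit 24 = 0  t=1,i=11
  #.### -> .   bit 23 = 0  t=2,i=6
  #.##. -> #   bit 22 = 1  t=2,i=20
  #.#.# -> .   bit 21 = 0  t=0,i=0
  #.#.. -> .   bit 20 = 0  t=0,i=2
  #..## -> .   bit 19 = 0  t=1,i=3
  #..#. -> #   bit 18 = 1  t=0,i=14
  #...# -> #   bit 17 = 1  t=0,i=17
  #.... -> #   bit 16 = 1  t=0,i=4
  .#### -> .   bit 15 = 0  t=1,i=5
  .###. -> .   bit 14 = 0  t=3,i=15
  .##.# -> .   bit 13 = 0  t=0,i=20
  .##.. -> #   bit 12 = 1  t=1,i=18
  .#.## -> #   bit 11 = 1  t=2,i=5
  .#.#. -> #   bit 10 = 1  t=0,i=1
  .#..# -> .   bit 9 = 0  t=0,i=13
  .#... -> .   bit 8 = 0  t=0,i=3
  ..### -> #   bit 7 = 1  t=1,i=4
  ..##. -> .   bit 6 = 0  t=0,i=19
  ..#.# -> .   bit 5 = 0  t=2,i=4
  ..#.. -> .   bit 4 = 0  t=0,i=12
  ...## -> #   bit 3 = 1  t=0,i=18
  ...#. -> .   bit 2 = 0  t=0,i=11
  ....# -> #   bit 1 = 1  t=0,i=10
  ..... -> #   bit 0 = 1  t=0,i=5
  bits 11010000010001110001110010001011 = 3494321291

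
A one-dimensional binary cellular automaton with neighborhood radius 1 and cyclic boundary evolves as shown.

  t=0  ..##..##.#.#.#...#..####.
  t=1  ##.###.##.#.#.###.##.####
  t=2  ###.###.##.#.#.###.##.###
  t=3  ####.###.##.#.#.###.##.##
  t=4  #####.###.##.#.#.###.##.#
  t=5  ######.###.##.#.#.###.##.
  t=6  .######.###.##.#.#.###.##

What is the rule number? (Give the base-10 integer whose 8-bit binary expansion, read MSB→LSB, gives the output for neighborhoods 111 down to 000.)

  nb ###: next=#  (t=0,i=21, bit7=1)
  nb ##.: next=#  (t=0,i=3, bit6=1)
  nb #.#: next=#  (t=0,i=8, bit5=1)
  nb #..: next=#  (t=0,i=4, bit4=1)
  nb .##: next=.  (t=0,i=2, bit3=0)
  nb .#.: next=.  (t=0,i=9, bit2=0)
  nb ..#: next=#  (t=0,i=1, bit1=1)
  nb ...: next=#  (t=0,i=0, bit0=1)
  bits 11110011 = 243

243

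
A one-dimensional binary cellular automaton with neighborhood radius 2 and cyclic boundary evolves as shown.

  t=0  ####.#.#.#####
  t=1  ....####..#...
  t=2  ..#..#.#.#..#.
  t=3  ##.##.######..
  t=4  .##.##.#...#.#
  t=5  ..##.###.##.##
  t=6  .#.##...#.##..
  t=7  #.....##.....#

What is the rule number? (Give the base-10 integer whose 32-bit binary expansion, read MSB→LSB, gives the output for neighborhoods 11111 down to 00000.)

  #####|.  b31=0 t=0,i=0
  ####.|.  b30=0 t=0,i=2
  ###.#|.  b29=0 t=0,i=3
  ###..|#  b28=1 t=1,i=7
  ##.##|#  b27=1 t=3,i=2
  ##.#.|#  b26=1 t=0,i=4
  ##..#|.  b25=0 t=1,i=8
  ##...|.  b24=0 t=6,i=5
  #.###|.  b23=0 t=0,i=9
  #.##.|.  b22=0 t=3,i=3
  #.#.#|#  b21=1 t=0,i=5
  #.#..|#  b20=1 t=2,i=9
  #..##|#  b19=1 t=3,i=13
  #..#.|#  b18=1 t=1,i=9
  #...#|#  b17=1 t=2,i=0
  #....|#  b16=1 t=1,i=12
  .####|#  b15=1 t=0,i=10
  .###.|.  b14=0 t=5,i=6
  .##.#|#  b13=1 t=3,i=1
  .##..|.  b12=0 t=5,i=13
  .#.##|.  b11=0 t=0,i=8
  .#.#.|#  b10=1 t=0,i=6
  .#..#|#  b9=1 t=2,i=3
  .#...|.  b8=0 t=1,i=11
  ..###|.  b7=0 t=1,i=4
  ..##.|.  b6=0 t=3,i=0
  ..#.#|.  b5=0 t=2,i=5
  ..#..|.  b4=0 t=1,i=10
  ...##|.  b3=0 t=1,i=3
  ...#.|#  b2=1 t=2,i=1
  ....#|#  b1=1 t=1,i=2
  .....|.  b0=0 t=1,i=0
  bits 00011100001111111010011000000110 = 473933318

473933318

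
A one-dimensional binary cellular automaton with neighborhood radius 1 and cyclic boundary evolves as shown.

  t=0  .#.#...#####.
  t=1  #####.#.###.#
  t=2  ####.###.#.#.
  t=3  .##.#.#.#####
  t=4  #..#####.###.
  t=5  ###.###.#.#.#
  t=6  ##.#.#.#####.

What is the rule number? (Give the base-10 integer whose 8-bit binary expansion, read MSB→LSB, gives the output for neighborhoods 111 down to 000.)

182

  ###|#  b7=1 t=0,i=8
  ##.|.  b6=0 t=0,i=11
  #.#|#  b5=1 t=0,i=2
  #..|#  b4=1 t=0,i=4
  .##|.  b3=0 t=0,i=7
  .#.|#  b2=1 t=0,i=1
  ..#|#  b1=1 t=0,i=0
  ...|.  b0=0 t=0,i=5
  bits 10110110 = 182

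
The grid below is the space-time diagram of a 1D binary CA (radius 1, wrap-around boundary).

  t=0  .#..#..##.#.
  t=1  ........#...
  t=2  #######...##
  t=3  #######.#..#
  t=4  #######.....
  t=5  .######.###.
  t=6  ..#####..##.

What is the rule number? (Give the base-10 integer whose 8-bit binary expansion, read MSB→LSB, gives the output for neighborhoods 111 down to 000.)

  nb ###: next=#  (t=2,i=0, bit7=1)
  nb ##.: next=#  (t=0,i=8, bit6=1)
  nb #.#: next=.  (t=0,i=9, bit5=0)
  nb #..: next=.  (t=0,i=2, bit4=0)
  nb .##: next=.  (t=0,i=7, bit3=0)
  nb .#.: next=.  (t=0,i=1, bit2=0)
  nb ..#: next=.  (t=0,i=0, bit1=0)
  nb ...: next=#  (t=1,i=0, bit0=1)
  bits 11000001 = 193

193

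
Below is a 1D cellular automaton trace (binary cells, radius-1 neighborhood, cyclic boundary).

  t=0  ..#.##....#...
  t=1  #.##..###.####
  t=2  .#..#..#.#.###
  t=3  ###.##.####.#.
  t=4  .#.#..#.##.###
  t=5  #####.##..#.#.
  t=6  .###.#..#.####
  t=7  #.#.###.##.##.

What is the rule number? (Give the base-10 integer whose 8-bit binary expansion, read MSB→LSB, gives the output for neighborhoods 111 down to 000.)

  ### -> #   bit 7 = 1  t=1,i=7
  ##. -> .   bit 6 = 0  t=0,i=5
  #.# -> #   bit 5 = 1  t=0,i=3
  #.. -> #   bit 4 = 1  t=0,i=6
  .## -> .   bit 3 = 0  t=0,i=4
  .#. -> #   bit 2 = 1  t=0,i=2
  ..# -> .   bit 1 = 0  t=0,i=1
  ... -> #   bit 0 = 1  t=0,i=0
  bits 10110101 = 181

181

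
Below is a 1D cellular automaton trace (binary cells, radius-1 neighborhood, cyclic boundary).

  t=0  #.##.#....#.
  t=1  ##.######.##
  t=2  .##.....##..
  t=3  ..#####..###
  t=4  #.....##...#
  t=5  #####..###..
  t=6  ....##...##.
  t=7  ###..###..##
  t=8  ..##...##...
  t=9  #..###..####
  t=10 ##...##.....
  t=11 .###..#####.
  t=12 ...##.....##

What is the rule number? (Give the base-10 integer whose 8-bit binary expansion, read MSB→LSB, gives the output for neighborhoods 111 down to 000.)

  nb ###: next=.  (t=1,i=0, bit7=0)
  nb ##.: next=#  (t=0,i=3, bit6=1)
  nb #.#: next=#  (t=0,i=1, bit5=1)
  nb #..: next=#  (t=0,i=6, bit4=1)
  nb .##: next=.  (t=0,i=2, bit3=0)
  nb .#.: next=#  (t=0,i=0, bit2=1)
  nb ..#: next=.  (t=0,i=9, bit1=0)
  nb ...: next=#  (t=0,i=7, bit0=1)
  bits 01110101 = 117

117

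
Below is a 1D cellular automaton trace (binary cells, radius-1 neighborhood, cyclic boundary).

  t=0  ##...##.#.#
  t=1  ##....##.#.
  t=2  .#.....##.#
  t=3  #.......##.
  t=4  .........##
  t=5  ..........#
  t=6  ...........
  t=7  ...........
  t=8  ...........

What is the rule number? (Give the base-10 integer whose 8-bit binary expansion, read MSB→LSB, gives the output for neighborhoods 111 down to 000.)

224

  ### -> #   bit 7 = 1  t=0,i=0
  ##. -> #   bit 6 = 1  t=0,i=1
  #.# -> #   bit 5 = 1  t=0,i=7
  #.. -> .   bit 4 = 0  t=0,i=2
  .## -> .   bit 3 = 0  t=0,i=5
  .#. -> .   bit 2 = 0  t=0,i=8
  ..# -> .   bit 1 = 0  t=0,i=4
  ... -> .   bit 0 = 0  t=0,i=3
  bits 11100000 = 224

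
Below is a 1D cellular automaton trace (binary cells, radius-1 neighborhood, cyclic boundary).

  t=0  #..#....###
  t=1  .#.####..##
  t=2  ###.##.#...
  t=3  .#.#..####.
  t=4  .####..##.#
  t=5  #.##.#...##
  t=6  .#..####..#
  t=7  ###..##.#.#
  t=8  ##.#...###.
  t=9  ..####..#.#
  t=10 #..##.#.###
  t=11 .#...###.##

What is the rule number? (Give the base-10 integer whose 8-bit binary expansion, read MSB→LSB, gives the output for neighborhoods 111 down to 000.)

  nb ###: next=#  (t=0,i=9, bit7=1)
  nb ##.: next=.  (t=0,i=0, bit6=0)
  nb #.#: next=#  (t=1,i=0, bit5=1)
  nb #..: next=#  (t=0,i=1, bit4=1)
  nb .##: next=.  (t=0,i=8, bit3=0)
  nb .#.: next=#  (t=0,i=3, bit2=1)
  nb ..#: next=.  (t=0,i=2, bit1=0)
  nb ...: next=#  (t=0,i=5, bit0=1)
  bits 10110101 = 181

181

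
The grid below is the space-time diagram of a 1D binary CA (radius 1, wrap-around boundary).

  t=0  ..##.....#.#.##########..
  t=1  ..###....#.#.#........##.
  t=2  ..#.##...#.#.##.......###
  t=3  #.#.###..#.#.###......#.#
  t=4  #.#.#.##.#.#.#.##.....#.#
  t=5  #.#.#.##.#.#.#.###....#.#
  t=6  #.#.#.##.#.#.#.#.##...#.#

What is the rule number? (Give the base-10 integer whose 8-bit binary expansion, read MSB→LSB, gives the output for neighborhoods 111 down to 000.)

92

  nb ###: next=.  (t=0,i=14, bit7=0)
  nb ##.: next=#  (t=0,i=3, bit6=1)
  nb #.#: next=.  (t=0,i=10, bit5=0)
  nb #..: next=#  (t=0,i=4, bit4=1)
  nb .##: next=#  (t=0,i=2, bit3=1)
  nb .#.: next=#  (t=0,i=9, bit2=1)
  nb ..#: next=.  (t=0,i=1, bit1=0)
  nb ...: next=.  (t=0,i=0, bit0=0)
  bits 01011100 = 92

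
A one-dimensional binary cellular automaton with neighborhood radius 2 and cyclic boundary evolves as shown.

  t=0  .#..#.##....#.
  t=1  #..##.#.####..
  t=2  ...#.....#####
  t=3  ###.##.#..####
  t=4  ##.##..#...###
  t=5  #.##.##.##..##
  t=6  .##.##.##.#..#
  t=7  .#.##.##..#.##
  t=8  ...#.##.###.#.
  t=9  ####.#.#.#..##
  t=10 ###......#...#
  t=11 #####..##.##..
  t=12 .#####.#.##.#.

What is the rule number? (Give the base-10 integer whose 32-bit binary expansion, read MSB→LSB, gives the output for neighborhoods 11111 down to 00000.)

3679961446

  ##### -> #   bit 31 = 1  t=2,i=11
  ####. -> #   bit 30 = 1  t=1,i=10
  ###.# -> .   bit 29 = 0  t=3,i=2
  ###.. -> #   bit 28 = 1  t=1,i=11
  ##.## -> #   bit 27 = 1  t=3,i=3
  ##.#. -> .   bit 26 = 0  t=1,i=5
  ##..# -> #   bit 25 = 1  t=1,i=12
  ##... -> #   bit 24 = 1  t=0,i=8
  #.### -> .   bit 23 = 0  t=1,i=8
  #.##. -> #   bit 22 = 1  t=0,i=6
  #.#.# -> .   bit 21 = 0  t=1,i=6
  #.#.. -> #   bit 20 = 1  t=3,i=7
  #..## -> .   bit 19 = 0  t=1,i=2
  #..#. -> #   bit 18 = 1  t=0,i=0
  #...# -> #   bit 17 = 1  t=2,i=1
  #.... -> #   bit 16 = 1  t=0,i=9
  .#### -> #   bit 15 = 1  t=1,i=9
  .###. -> #   bit 14 = 1  t=5,i=13
  .##.# -> .   bit 13 = 0  t=1,i=4
  .##.. -> .   bit 12 = 0  t=0,i=7
  .#.## -> .   bit 11 = 0  t=0,i=5
  .#.#. -> .   bit 10 = 0  t=9,i=6
  .#..# -> .   bit 9 = 0  t=0,i=2
  .#... -> #   bit 8 = 1  t=2,i=4
  ..### -> .   bit 7 = 0  t=2,i=9
  ..##. -> #   bit 6 = 1  t=1,i=3
  ..#.# -> #   bit 5 = 1  t=0,i=4
  ..#.. -> .   bit 4 = 0  t=0,i=1
  ...## -> .   bit 3 = 0  t=2,i=8
  ...#. -> #   bit 2 = 1  t=0,i=11
  ....# -> #   bit 1 = 1  t=0,i=10
  ..... -> .   bit 0 = 0  t=2,i=6
  bits 11011011010101111100000101100110 = 3679961446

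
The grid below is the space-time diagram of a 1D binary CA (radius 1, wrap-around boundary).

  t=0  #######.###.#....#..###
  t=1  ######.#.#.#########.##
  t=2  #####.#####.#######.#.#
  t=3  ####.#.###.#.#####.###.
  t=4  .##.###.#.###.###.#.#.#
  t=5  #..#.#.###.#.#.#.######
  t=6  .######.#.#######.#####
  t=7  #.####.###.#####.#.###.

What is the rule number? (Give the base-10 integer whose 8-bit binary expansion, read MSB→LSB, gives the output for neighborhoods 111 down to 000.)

183

  nb ###: next=#  (t=0,i=0, bit7=1)
  nb ##.: next=.  (t=0,i=6, bit6=0)
  nb #.#: next=#  (t=0,i=7, bit5=1)
  nb #..: next=#  (t=0,i=13, bit4=1)
  nb .##: next=.  (t=0,i=8, bit3=0)
  nb .#.: next=#  (t=0,i=12, bit2=1)
  nb ..#: next=#  (t=0,i=16, bit1=1)
  nb ...: next=#  (t=0,i=14, bit0=1)
  bits 10110111 = 183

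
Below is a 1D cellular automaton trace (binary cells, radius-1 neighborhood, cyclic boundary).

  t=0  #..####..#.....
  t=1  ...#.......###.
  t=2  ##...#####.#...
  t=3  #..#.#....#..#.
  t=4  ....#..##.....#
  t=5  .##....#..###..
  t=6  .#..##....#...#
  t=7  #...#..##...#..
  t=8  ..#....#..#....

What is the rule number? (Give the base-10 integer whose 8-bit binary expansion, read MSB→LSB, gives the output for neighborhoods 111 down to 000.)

41

  ### -> .   bit 7 = 0  t=0,i=4
  ##. -> .   bit 6 = 0  t=0,i=6
  #.# -> #   bit 5 = 1  t=2,i=10
  #.. -> .   bit 4 = 0  t=0,i=1
  .## -> #   bit 3 = 1  t=0,i=3
  .#. -> .   bit 2 = 0  t=0,i=0
  ..# -> .   bit 1 = 0  t=0,i=2
  ... -> #   bit 0 = 1  t=0,i=11
  bits 00101001 = 41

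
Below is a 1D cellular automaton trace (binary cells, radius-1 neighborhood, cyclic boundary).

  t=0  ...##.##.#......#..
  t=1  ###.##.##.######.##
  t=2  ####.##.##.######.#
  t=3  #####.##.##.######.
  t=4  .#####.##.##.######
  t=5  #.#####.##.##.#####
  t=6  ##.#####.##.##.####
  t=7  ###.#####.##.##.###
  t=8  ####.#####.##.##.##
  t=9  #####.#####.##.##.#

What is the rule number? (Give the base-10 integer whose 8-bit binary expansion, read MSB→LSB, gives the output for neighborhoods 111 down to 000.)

  nb ###: next=#  (t=1,i=0, bit7=1)
  nb ##.: next=#  (t=0,i=4, bit6=1)
  nb #.#: next=#  (t=0,i=5, bit5=1)
  nb #..: next=#  (t=0,i=10, bit4=1)
  nb .##: next=.  (t=0,i=3, bit3=0)
  nb .#.: next=.  (t=0,i=9, bit2=0)
  nb ..#: next=#  (t=0,i=2, bit1=1)
  nb ...: next=#  (t=0,i=0, bit0=1)
  bits 11110011 = 243

243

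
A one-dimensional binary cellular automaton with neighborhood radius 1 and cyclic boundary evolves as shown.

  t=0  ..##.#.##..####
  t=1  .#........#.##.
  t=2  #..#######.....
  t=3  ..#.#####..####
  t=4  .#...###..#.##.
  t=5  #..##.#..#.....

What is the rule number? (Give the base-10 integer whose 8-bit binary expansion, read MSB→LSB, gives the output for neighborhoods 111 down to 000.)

131

  nb ###: next=#  (t=0,i=12, bit7=1)
  nb ##.: next=.  (t=0,i=3, bit6=0)
  nb #.#: next=.  (t=0,i=4, bit5=0)
  nb #..: next=.  (t=0,i=0, bit4=0)
  nb .##: next=.  (t=0,i=2, bit3=0)
  nb .#.: next=.  (t=0,i=5, bit2=0)
  nb ..#: next=#  (t=0,i=1, bit1=1)
  nb ...: next=#  (t=1,i=3, bit0=1)
  bits 10000011 = 131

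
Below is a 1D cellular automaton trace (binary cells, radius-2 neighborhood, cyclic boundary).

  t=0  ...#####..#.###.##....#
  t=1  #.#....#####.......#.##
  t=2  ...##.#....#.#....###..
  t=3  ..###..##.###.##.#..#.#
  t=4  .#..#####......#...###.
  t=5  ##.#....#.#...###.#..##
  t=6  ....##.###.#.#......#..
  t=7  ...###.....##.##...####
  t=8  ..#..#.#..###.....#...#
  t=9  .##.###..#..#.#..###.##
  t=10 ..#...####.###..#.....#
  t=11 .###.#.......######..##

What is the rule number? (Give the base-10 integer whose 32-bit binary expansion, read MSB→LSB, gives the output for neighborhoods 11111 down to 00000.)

304950652

  #####|.  b31=0 t=0,i=5
  ####.|.  b30=0 t=0,i=6
  ###.#|.  b29=0 t=0,i=14
  ###..|#  b28=1 t=0,i=7
  ##.##|.  b27=0 t=0,i=15
  ##.#.|.  b26=0 t=1,i=1
  ##..#|#  b25=1 t=0,i=8
  ##...|.  b24=0 t=0,i=18
  #.###|.  b23=0 t=0,i=12
  #.##.|.  b22=0 t=0,i=16
  #.#.#|#  b21=1 t=6,i=11
  #.#..|.  b20=0 t=1,i=2
  #..##|#  b19=1 t=3,i=1
  #..#.|#  b18=1 t=0,i=9
  #...#|.  b17=0 t=0,i=1
  #....|#  b16=1 t=0,i=19
  .####|.  b15=0 t=0,i=4
  .###.|.  b14=0 t=0,i=13
  .##.#|#  b13=1 t=2,i=4
  .##..|.  b12=0 t=0,i=17
  .#.##|#  b11=1 t=0,i=11
  .#.#.|#  b10=1 t=2,i=12
  .#..#|.  b9=0 t=3,i=0
  .#...|#  b8=1 t=0,i=0
  ..###|.  b7=0 t=0,i=3
  ..##.|#  b6=1 t=2,i=3
  ..#.#|#  b5=1 t=0,i=10
  ..#..|#  b4=1 t=0,i=22
  ...##|#  b3=1 t=0,i=2
  ...#.|#  b2=1 t=0,i=21
  ....#|.  b1=0 t=0,i=20
  .....|.  b0=0 t=1,i=14
  bits 00010010001011010010110101111100 = 304950652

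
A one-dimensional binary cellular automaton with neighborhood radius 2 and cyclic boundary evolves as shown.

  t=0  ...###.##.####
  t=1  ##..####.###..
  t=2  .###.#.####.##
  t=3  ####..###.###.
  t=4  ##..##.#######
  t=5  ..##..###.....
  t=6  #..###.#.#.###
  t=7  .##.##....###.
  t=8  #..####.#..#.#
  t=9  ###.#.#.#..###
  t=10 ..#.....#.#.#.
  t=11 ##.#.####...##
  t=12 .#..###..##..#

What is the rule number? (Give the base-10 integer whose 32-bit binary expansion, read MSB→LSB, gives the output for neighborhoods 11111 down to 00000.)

  #####|.  b31=0 t=4,i=9
  ####.|.  b30=0 t=0,i=12
  ###.#|#  b29=1 t=0,i=5
  ###..|.  b28=0 t=0,i=13
  ##.##|#  b27=1 t=0,i=6
  ##.#.|.  b26=0 t=2,i=4
  ##..#|#  b25=1 t=1,i=2
  ##...|#  b24=1 t=0,i=0
  #.###|#  b23=1 t=0,i=10
  #.##.|#  b22=1 t=0,i=7
  #.#.#|.  b21=0 t=2,i=5
  #.#..|#  b20=1 t=8,i=8
  #..##|#  b19=1 t=1,i=3
  #..#.|.  b18=0 t=8,i=10
  #...#|#  b17=1 t=0,i=1
  #....|.  b16=0 t=5,i=10
  .####|#  b15=1 t=0,i=11
  .###.|#  b14=1 t=0,i=4
  .##.#|.  b13=0 t=0,i=8
  .##..|#  b12=1 t=1,i=1
  .#.##|#  b11=1 t=2,i=6
  .#.#.|.  b10=0 t=6,i=8
  .#..#|.  b9=0 t=8,i=9
  .#...|#  b8=1 t=10,i=3
  ..###|.  b7=0 t=0,i=3
  ..##.|.  b6=0 t=1,i=0
  ..#.#|#  b5=1 t=8,i=11
  ..#..|.  b4=0 t=10,i=2
  ...##|.  b3=0 t=0,i=2
  ...#.|#  b2=1 t=10,i=1
  ....#|#  b1=1 t=5,i=0
  .....|#  b0=1 t=5,i=11
  bits 00101011110110101101100100100111 = 735762727

735762727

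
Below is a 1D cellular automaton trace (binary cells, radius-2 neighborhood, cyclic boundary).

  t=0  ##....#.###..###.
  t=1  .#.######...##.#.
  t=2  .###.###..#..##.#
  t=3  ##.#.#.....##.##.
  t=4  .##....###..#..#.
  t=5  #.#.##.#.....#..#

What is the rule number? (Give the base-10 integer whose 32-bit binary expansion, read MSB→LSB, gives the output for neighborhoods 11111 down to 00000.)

  nb #####: next=#  (t=1,i=5, bit31=1)
  nb ####.: next=#  (t=1,i=7, bit30=1)
  nb ###.#: next=#  (t=0,i=15, bit29=1)
  nb ###..: next=.  (t=0,i=10, bit28=0)
  nb ##.##: next=.  (t=0,i=16, bit27=0)
  nb ##.#.: next=#  (t=1,i=14, bit26=1)
  nb ##..#: next=.  (t=0,i=11, bit25=0)
  nb ##...: next=.  (t=0,i=2, bit24=0)
  nb #.###: next=#  (t=0,i=8, bit23=1)
  nb #.##.: next=.  (t=0,i=0, bit22=0)
  nb #.#.#: next=.  (t=2,i=16, bit21=0)
  nb #.#..: next=.  (t=1,i=15, bit20=0)
  nb #..##: next=#  (t=0,i=12, bit19=1)
  nb #..#.: next=.  (t=1,i=0, bit18=0)
  nb #...#: next=#  (t=1,i=10, bit17=1)
  nb #....: next=#  (t=0,i=3, bit16=1)
  nb .####: next=.  (t=1,i=4, bit15=0)
  nb .###.: next=.  (t=0,i=9, bit14=0)
  nb .##.#: next=#  (t=1,i=13, bit13=1)
  nb .##..: next=#  (t=0,i=1, bit12=1)
  nb .#.##: next=#  (t=0,i=7, bit11=1)
  nb .#.#.: next=.  (t=3,i=4, bit10=0)
  nb .#..#: next=#  (t=1,i=16, bit9=1)
  nb .#...: next=.  (t=3,i=6, bit8=0)
  nb ..###: next=#  (t=0,i=13, bit7=1)
  nb ..##.: next=.  (t=1,i=12, bit6=0)
  nb ..#.#: next=#  (t=0,i=6, bit5=1)
  nb ..#..: next=.  (t=2,i=10, bit4=0)
  nb ...##: next=.  (t=1,i=11, bit3=0)
  nb ...#.: next=#  (t=0,i=5, bit2=1)
  nb ....#: next=#  (t=0,i=4, bit1=1)
  nb .....: next=#  (t=3,i=8, bit0=1)
  bits 11100100100010110011101010100111 = 3834329767

3834329767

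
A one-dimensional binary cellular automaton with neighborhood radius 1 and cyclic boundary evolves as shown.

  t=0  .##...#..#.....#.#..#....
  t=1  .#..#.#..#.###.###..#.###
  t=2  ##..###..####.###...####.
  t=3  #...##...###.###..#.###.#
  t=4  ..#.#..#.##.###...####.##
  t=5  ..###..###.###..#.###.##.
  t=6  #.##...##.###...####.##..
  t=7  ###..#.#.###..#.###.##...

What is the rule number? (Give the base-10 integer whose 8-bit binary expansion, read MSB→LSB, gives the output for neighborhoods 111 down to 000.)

173

  [7] ### => #  t=1,i=12
  [6] ##. => .  t=0,i=2
  [5] #.# => #  t=0,i=16
  [4] #.. => .  t=0,i=3
  [3] .## => #  t=0,i=1
  [2] .#. => #  t=0,i=6
  [1] ..# => .  t=0,i=0
  [0] ... => #  t=0,i=4
  bits 10101101 = 173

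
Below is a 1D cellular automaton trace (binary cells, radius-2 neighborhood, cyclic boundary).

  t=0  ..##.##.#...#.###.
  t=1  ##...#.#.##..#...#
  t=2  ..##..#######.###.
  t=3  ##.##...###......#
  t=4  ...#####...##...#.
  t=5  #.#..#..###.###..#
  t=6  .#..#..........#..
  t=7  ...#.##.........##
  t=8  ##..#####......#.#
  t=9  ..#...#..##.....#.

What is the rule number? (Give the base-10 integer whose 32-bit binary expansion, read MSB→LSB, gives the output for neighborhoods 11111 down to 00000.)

2271681800

  ##### -> #   bit 31 = 1  t=2,i=8
  ####. -> .   bit 30 = 0  t=2,i=11
  ###.# -> .   bit 29 = 0  t=2,i=12
  ###.. -> .   bit 28 = 0  t=0,i=16
  ##.## -> .   bit 27 = 0  t=0,i=4
  ##.#. -> #   bit 26 = 1  t=0,i=7
  ##..# -> #   bit 25 = 1  t=1,i=11
  ##... -> #   bit 24 = 1  t=0,i=17
  #.### -> .   bit 23 = 0  t=0,i=14
  #.##. -> #   bit 22 = 1  t=0,i=5
  #.#.# -> #   bit 21 = 1  t=1,i=7
  #.#.. -> .   bit 20 = 0  t=0,i=8
  #..## -> .   bit 19 = 0  t=2,i=5
  #..#. -> #   bit 18 = 1  t=1,i=12
  #...# -> #   bit 17 = 1  t=0,i=0
  #.... -> #   bit 16 = 1  t=3,i=12
  .#### -> .   bit 15 = 0  t=2,i=7
  .###. -> .   bit 14 = 0  t=0,i=15
  .##.# -> .   bit 13 = 0  t=0,i=3
  .##.. -> #   bit 12 = 1  t=1,i=10
  .#.## -> #   bit 11 = 1  t=0,i=13
  .#.#. -> #   bit 10 = 1  t=1,i=6
  .#..# -> .   bit 9 = 0  t=5,i=3
  .#... -> #   bit 8 = 1  t=0,i=9
  ..### -> .   bit 7 = 0  t=1,i=17
  ..##. -> .   bit 6 = 0  t=0,i=2
  ..#.# -> .   bit 5 = 0  t=0,i=12
  ..#.. -> .   bit 4 = 0  t=1,i=13
  ...## -> #   bit 3 = 1  t=0,i=1
  ...#. -> .   bit 2 = 0  t=0,i=11
  ....# -> .   bit 1 = 0  t=3,i=15
  ..... -> .   bit 0 = 0  t=3,i=13
  bits 10000111011001110001110100001000 = 2271681800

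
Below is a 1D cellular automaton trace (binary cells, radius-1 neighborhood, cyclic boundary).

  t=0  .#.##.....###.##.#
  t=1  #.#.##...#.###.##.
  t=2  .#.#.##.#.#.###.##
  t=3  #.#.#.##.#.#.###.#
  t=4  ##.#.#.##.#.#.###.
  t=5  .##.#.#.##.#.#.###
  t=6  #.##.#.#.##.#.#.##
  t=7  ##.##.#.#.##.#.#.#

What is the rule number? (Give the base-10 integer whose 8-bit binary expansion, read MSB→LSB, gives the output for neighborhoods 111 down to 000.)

  ### -> #   bit 7 = 1  t=0,i=11
  ##. -> #   bit 6 = 1  t=0,i=4
  #.# -> #   bit 5 = 1  t=0,i=0
  #.. -> #   bit 4 = 1  t=0,i=5
  .## -> .   bit 3 = 0  t=0,i=3
  .#. -> .   bit 2 = 0  t=0,i=1
  ..# -> #   bit 1 = 1  t=0,i=9
  ... -> .   bit 0 = 0  t=0,i=6
  bits 11110010 = 242

242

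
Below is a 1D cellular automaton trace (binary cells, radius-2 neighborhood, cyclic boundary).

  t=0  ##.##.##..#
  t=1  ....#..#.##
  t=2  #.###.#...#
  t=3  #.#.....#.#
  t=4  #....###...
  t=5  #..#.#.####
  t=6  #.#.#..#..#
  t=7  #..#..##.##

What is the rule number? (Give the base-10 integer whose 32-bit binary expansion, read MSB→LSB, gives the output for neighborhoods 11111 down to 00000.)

1368274135

  [31] ##### => .  t=5,i=9
  [30] ####. => #  t=5,i=10
  [29] ###.# => .  t=0,i=1
  [28] ###.. => #  t=4,i=7
  [27] ##.## => .  t=0,i=2
  [26] ##.#. => .  t=2,i=5
  [25] ##..# => .  t=0,i=8
  [24] ##... => #  t=1,i=0
  [23] #.### => #  t=2,i=2
  [22] #.##. => .  t=0,i=3
  [21] #.#.# => .  t=5,i=5
  [20] #.#.. => .  t=2,i=6
  [19] #..## => #  t=0,i=9
  [18] #..#. => #  t=1,i=6
  [17] #...# => #  t=2,i=8
  [16] #.... => .  t=1,i=1
  [15] .#### => .  t=5,i=8
  [14] .###. => .  t=0,i=0
  [13] .##.# => #  t=0,i=4
  [12] .##.. => #  t=0,i=7
  [11] .#.## => .  t=1,i=8
  [10] .#.#. => #  t=5,i=4
  [9] .#..# => .  t=1,i=5
  [8] .#... => .  t=2,i=7
  [7] ..### => #  t=0,i=10
  [6] ..##. => #  t=2,i=10
  [5] ..#.# => .  t=1,i=7
  [4] ..#.. => #  t=1,i=4
  [3] ...## => .  t=2,i=9
  [2] ...#. => #  t=1,i=3
  [1] ....# => #  t=1,i=2
  [0] ..... => #  t=3,i=5
  bits 01010001100011100011010011010111 = 1368274135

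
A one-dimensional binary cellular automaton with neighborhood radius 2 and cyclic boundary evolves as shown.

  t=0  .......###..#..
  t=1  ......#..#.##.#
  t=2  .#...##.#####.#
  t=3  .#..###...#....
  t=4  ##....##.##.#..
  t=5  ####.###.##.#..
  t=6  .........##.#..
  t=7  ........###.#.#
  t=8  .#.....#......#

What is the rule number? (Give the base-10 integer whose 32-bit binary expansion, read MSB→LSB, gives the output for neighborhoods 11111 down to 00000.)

2438281340

  ##### -> #   bit 31 = 1  t=2,i=10
  ####. -> .   bit 30 = 0  t=2,i=11
  ###.# -> .   bit 29 = 0  t=2,i=12
  ###.. -> #   bit 28 = 1  t=0,i=9
  ##.## -> .   bit 27 = 0  t=2,i=7
  ##.#. -> .   bit 26 = 0  t=1,i=13
  ##..# -> .   bit 25 = 0  t=0,i=10
  ##... -> #   bit 24 = 1  t=3,i=7
  #.### -> .   bit 23 = 0  t=2,i=8
  #.##. -> #   bit 22 = 1  t=1,i=11
  #.#.# -> .   bit 21 = 0  t=2,i=14
  #.#.. -> #   bit 20 = 1  t=1,i=14
  #..## -> .   bit 19 = 0  t=3,i=3
  #..#. -> #   bit 18 = 1  t=0,i=11
  #...# -> .   bit 17 = 0  t=2,i=3
  #.... -> #   bit 16 = 1  t=0,i=14
  .#### -> .   bit 15 = 0  t=2,i=9
  .###. -> .   bit 14 = 0  t=0,i=8
  .##.# -> #   bit 13 = 1  t=1,i=12
  .##.. -> #   bit 12 = 1  t=4,i=1
  .#.## -> #   bit 11 = 1  t=1,i=10
  .#.#. -> .   bit 10 = 0  t=2,i=0
  .#..# -> .   bit 9 = 0  t=1,i=7
  .#... -> .   bit 8 = 0  t=0,i=13
  ..### -> .   bit 7 = 0  t=0,i=7
  ..##. -> #   bit 6 = 1  t=2,i=5
  ..#.# -> #   bit 5 = 1  t=1,i=9
  ..#.. -> #   bit 4 = 1  t=0,i=12
  ...## -> #   bit 3 = 1  t=0,i=6
  ...#. -> #   bit 2 = 1  t=1,i=5
  ....# -> .   bit 1 = 0  t=0,i=5
  ..... -> .   bit 0 = 0  t=0,i=0
  bits 10010001010101010011100001111100 = 2438281340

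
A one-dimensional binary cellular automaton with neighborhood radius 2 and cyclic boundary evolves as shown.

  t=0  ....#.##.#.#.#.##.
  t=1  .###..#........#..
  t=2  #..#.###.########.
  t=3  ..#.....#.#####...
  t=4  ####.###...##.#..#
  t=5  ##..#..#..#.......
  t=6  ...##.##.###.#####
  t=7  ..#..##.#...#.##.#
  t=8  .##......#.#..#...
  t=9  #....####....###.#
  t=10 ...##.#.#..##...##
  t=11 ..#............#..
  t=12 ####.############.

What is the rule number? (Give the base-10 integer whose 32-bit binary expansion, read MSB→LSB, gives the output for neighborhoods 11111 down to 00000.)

  [31] ##### => #  t=2,i=11
  [30] ####. => .  t=2,i=15
  [29] ###.# => .  t=2,i=7
  [28] ###.. => #  t=1,i=3
  [27] ##.## => #  t=2,i=8
  [26] ##.#. => .  t=0,i=8
  [25] ##..# => .  t=1,i=4
  [24] ##... => .  t=0,i=17
  [23] #.### => .  t=2,i=5
  [22] #.##. => #  t=0,i=6
  [21] #.#.# => .  t=0,i=9
  [20] #.#.. => .  t=2,i=0
  [19] #..## => .  t=4,i=16
  [18] #..#. => #  t=1,i=5
  [17] #...# => .  t=1,i=17
  [16] #.... => .  t=0,i=0
  [15] .#### => #  t=2,i=10
  [14] .###. => .  t=1,i=2
  [13] .##.# => .  t=0,i=7
  [12] .##.. => .  t=0,i=16
  [11] .#.## => .  t=0,i=5
  [10] .#.#. => .  t=0,i=10
  [9] .#..# => .  t=2,i=1
  [8] .#... => #  t=1,i=7
  [7] ..### => .  t=1,i=1
  [6] ..##. => .  t=4,i=11
  [5] ..#.# => .  t=0,i=4
  [4] ..#.. => #  t=1,i=6
  [3] ...## => #  t=1,i=0
  [2] ...#. => #  t=0,i=3
  [1] ....# => #  t=0,i=2
  [0] ..... => #  t=0,i=1
  bits 10011000010001001000000100011111 = 2554626335

2554626335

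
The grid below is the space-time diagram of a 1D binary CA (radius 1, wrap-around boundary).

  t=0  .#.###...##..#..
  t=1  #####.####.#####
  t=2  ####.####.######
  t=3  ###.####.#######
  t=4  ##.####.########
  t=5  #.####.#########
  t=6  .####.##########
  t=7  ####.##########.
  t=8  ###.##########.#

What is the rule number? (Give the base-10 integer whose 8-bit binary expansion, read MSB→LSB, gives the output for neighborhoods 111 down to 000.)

191

  [7] ### => #  t=0,i=4
  [6] ##. => .  t=0,i=5
  [5] #.# => #  t=0,i=2
  [4] #.. => #  t=0,i=6
  [3] .## => #  t=0,i=3
  [2] .#. => #  t=0,i=1
  [1] ..# => #  t=0,i=0
  [0] ... => #  t=0,i=7
  bits 10111111 = 191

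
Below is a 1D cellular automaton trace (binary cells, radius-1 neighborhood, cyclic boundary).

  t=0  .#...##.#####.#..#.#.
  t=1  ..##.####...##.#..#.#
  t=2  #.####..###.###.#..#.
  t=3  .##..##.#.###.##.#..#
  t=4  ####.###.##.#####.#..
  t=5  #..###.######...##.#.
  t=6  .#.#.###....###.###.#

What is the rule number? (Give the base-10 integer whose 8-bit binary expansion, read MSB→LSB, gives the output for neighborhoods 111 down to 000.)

  [7] ### => .  t=0,i=9
  [6] ##. => #  t=0,i=6
  [5] #.# => #  t=0,i=7
  [4] #.. => #  t=0,i=2
  [3] .## => #  t=0,i=5
  [2] .#. => .  t=0,i=1
  [1] ..# => .  t=0,i=0
  [0] ... => #  t=0,i=3
  bits 01111001 = 121

121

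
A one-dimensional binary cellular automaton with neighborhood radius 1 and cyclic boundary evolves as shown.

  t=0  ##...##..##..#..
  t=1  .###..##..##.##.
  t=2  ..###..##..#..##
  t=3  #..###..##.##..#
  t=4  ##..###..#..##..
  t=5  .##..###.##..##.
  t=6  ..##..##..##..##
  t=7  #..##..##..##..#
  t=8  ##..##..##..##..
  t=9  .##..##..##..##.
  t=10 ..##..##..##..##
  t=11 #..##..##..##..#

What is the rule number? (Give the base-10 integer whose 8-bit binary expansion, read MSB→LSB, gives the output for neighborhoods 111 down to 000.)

213

  ###|#  b7=1 t=1,i=2
  ##.|#  b6=1 t=0,i=1
  #.#|.  b5=0 t=1,i=12
  #..|#  b4=1 t=0,i=2
  .##|.  b3=0 t=0,i=0
  .#.|#  b2=1 t=0,i=13
  ..#|.  b1=0 t=0,i=4
  ...|#  b0=1 t=0,i=3
  bits 11010101 = 213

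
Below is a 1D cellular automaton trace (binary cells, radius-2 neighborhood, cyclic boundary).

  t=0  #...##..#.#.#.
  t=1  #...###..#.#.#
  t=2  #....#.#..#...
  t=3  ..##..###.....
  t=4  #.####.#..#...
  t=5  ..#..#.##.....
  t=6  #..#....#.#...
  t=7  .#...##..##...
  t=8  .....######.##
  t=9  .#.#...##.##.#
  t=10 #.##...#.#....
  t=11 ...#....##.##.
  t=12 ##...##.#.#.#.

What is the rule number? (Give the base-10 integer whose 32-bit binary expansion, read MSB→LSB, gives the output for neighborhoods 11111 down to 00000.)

  #####|#  b31=1 t=8,i=7
  ####.|.  b30=0 t=4,i=4
  ###.#|#  b29=1 t=4,i=5
  ###..|.  b28=0 t=1,i=6
  ##.##|#  b27=1 t=8,i=11
  ##.#.|.  b26=0 t=4,i=6
  ##..#|#  b25=1 t=0,i=6
  ##...|.  b24=0 t=1,i=1
  #.###|#  b23=1 t=4,i=2
  #.##.|.  b22=0 t=1,i=13
  #.#.#|.  b21=0 t=0,i=10
  #.#..|#  b20=1 t=0,i=0
  #..##|#  b19=1 t=3,i=5
  #..#.|.  b18=0 t=0,i=7
  #...#|.  b17=0 t=0,i=2
  #....|#  b16=1 t=2,i=2
  .####|.  b15=0 t=4,i=3
  .###.|#  b14=1 t=1,i=5
  .##.#|.  b13=0 t=9,i=8
  .##..|#  b12=1 t=0,i=5
  .#.##|.  b11=0 t=1,i=12
  .#.#.|#  b10=1 t=0,i=9
  .#..#|#  b9=1 t=2,i=8
  .#...|.  b8=0 t=0,i=1
  ..###|.  b7=0 t=1,i=4
  ..##.|#  b6=1 t=0,i=4
  ..#.#|.  b5=0 t=0,i=8
  ..#..|.  b4=0 t=2,i=0
  ...##|.  b3=0 t=0,i=3
  ...#.|.  b2=0 t=2,i=4
  ....#|#  b1=1 t=2,i=3
  .....|.  b0=0 t=3,i=11
  bits 10101010100110010101011001000010 = 2862175810

2862175810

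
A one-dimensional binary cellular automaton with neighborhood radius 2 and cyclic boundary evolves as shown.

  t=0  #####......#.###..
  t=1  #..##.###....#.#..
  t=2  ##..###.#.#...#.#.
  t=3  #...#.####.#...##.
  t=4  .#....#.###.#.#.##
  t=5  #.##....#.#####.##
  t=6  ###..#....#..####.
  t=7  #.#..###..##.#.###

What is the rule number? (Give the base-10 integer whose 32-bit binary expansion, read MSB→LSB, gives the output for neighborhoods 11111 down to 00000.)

2095130521

  [31] ##### => .  t=0,i=2
  [30] ####. => #  t=0,i=3
  [29] ###.# => #  t=2,i=6
  [28] ###.. => #  t=0,i=4
  [27] ##.## => #  t=1,i=5
  [26] ##.#. => #  t=2,i=7
  [25] ##..# => .  t=0,i=16
  [24] ##... => .  t=0,i=5
  [23] #.### => #  t=0,i=13
  [22] #.##. => #  t=2,i=0
  [21] #.#.# => #  t=2,i=8
  [20] #.#.. => .  t=1,i=15
  [19] #..## => .  t=0,i=17
  [18] #..#. => .  t=1,i=17
  [17] #...# => .  t=2,i=12
  [16] #.... => #  t=0,i=6
  [15] .#### => .  t=0,i=1
  [14] .###. => .  t=0,i=14
  [13] .##.# => #  t=1,i=4
  [12] .##.. => .  t=2,i=1
  [11] .#.## => .  t=0,i=12
  [10] .#.#. => #  t=1,i=14
  [9] .#..# => #  t=1,i=1
  [8] .#... => #  t=2,i=11
  [7] ..### => #  t=0,i=0
  [6] ..##. => .  t=1,i=3
  [5] ..#.# => .  t=0,i=11
  [4] ..#.. => #  t=1,i=0
  [3] ...## => #  t=3,i=14
  [2] ...#. => .  t=0,i=10
  [1] ....# => .  t=0,i=9
  [0] ..... => #  t=0,i=7
  bits 01111100111000010010011110011001 = 2095130521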